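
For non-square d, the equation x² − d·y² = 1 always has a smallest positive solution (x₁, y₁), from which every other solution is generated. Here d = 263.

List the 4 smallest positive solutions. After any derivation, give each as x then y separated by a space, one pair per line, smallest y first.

√263 = [16; 4,1,1,1,1,15,1,1,1,1,4,32, …], period ℓ=12 (even) → k=11
k=0  a_k=16  p_k/q_k = 16/1
k=1  a_k=4  p_k/q_k = 65/4
k=2  a_k=1  p_k/q_k = 81/5
k=3  a_k=1  p_k/q_k = 146/9
k=4  a_k=1  p_k/q_k = 227/14
…
k=6  a_k=15  p_k/q_k = 5822/359
k=7  a_k=1  p_k/q_k = 6195/382
…
k=9  a_k=1  p_k/q_k = 18212/1123
k=10  a_k=1  p_k/q_k = 30229/1864
k=11  a_k=4  p_k/q_k = 139128/8579
→ (139128, 8579).  Check: 139128²=19356600384, 263·8579²=19356600383, difference 1.
k=2:  x_2 = 139128·139128+263·8579·8579 = 38713200767,  y_2 = 139128·8579+8579·139128 = 2387158224
k=3:  x_3 = 139128·38713200767+263·8579·2387158224 = 10772180392483224,  y_3 = 139128·2387158224+8579·38713200767 = 664241098768765
k=4:  x_4 = 139128·10772180392483224+263·8579·664241098768765 = 2997423827252098776577,  y_4 = 139128·664241098768765+8579·10772180392483224 = 184829071176614315616

139128 8579
38713200767 2387158224
10772180392483224 664241098768765
2997423827252098776577 184829071176614315616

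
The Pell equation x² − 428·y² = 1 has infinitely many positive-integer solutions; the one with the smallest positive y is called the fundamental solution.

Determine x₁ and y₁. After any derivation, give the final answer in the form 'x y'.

1850887 89466

√428 → a₀=20, period (1,2,4,1,5,10,5,1,4,2,1,40); ℓ=12 even so k=11
step 0: (20, 1)  from 20·(1,0) + (0,1)
step 1: (21, 1)  from 1·(20,1) + (1,0)
step 2: (62, 3)  from 2·(21,1) + (20,1)
step 3: (269, 13)  from 4·(62,3) + (21,1)
…
step 5: (1924, 93)  from 5·(331,16) + (269,13)
step 6: (19571, 946)  from 10·(1924,93) + (331,16)
step 7: (99779, 4823)  from 5·(19571,946) + (1924,93)
step 8: (119350, 5769)  from 1·(99779,4823) + (19571,946)
step 9: (577179, 27899)  from 4·(119350,5769) + (99779,4823)
step 10: (1273708, 61567)  from 2·(577179,27899) + (119350,5769)
step 11: (1850887, 89466)  from 1·(1273708,61567) + (577179,27899)
→ (1850887, 89466).  Check: 1850887²=3425782686769, 428·89466²=3425782686768, difference 1.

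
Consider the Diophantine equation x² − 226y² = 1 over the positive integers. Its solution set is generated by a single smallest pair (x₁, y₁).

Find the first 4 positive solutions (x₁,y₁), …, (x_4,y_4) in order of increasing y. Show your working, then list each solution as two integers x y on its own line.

[15; 30] for √226; ℓ=1 ⇒ convergent index 1
k=0  a_k=15  p_k/q_k = 15/1
k=1  a_k=30  p_k/q_k = 451/30
(x₁, y₁) = (451, 30);  451² − 226·30² = 1 ✓
k=2:  x_2 = 451·451+226·30·30 = 406801,  y_2 = 451·30+30·451 = 27060
k=3:  x_3 = 451·406801+226·30·27060 = 366934051,  y_3 = 451·27060+30·406801 = 24408090
k=4:  x_4 = 451·366934051+226·30·24408090 = 330974107201,  y_4 = 451·24408090+30·366934051 = 22016070120

451 30
406801 27060
366934051 24408090
330974107201 22016070120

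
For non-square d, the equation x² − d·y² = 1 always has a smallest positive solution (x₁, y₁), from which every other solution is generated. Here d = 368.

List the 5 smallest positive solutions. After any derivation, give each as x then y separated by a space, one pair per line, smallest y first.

[19; 5,2,5,38] for √368; ℓ=4 ⇒ convergent index 3
i=0: a=19 ⇒ p=19, q=1
i=1: a=5 ⇒ p=96, q=5
i=2: a=2 ⇒ p=211, q=11
i=3: a=5 ⇒ p=1151, q=60
fundamental: x₁=1151, y₁=60  (since 1324801 − 368·3600 = 1)
(x_2, y_2) = (1151·1151 + 368·60·60, 1151·60 + 60·1151) = (2649601, 138120)
(x_3, y_3) = (1151·2649601 + 368·60·138120, 1151·138120 + 60·2649601) = (6099380351, 317952180)
(x_4, y_4) = (1151·6099380351 + 368·60·317952180, 1151·317952180 + 60·6099380351) = (14040770918401, 731925780240)
(x_5, y_5) = (1151·14040770918401 + 368·60·731925780240, 1151·731925780240 + 60·14040770918401) = (32321848554778751, 1684892828160300)

1151 60
2649601 138120
6099380351 317952180
14040770918401 731925780240
32321848554778751 1684892828160300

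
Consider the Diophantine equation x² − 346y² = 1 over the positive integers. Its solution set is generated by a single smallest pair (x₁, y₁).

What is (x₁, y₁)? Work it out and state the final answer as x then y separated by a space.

17299 930

√346 = [18; 1,1,1,1,36, …], period ℓ=5 (odd) → k=9
k=0  a_k=18  p_k/q_k = 18/1
k=1  a_k=1  p_k/q_k = 19/1
…
k=3  a_k=1  p_k/q_k = 56/3
…
k=6  a_k=1  p_k/q_k = 3497/188
…
k=8  a_k=1  p_k/q_k = 10398/559
k=9  a_k=1  p_k/q_k = 17299/930
→ (17299, 930).  Check: 17299²=299255401, 346·930²=299255400, difference 1.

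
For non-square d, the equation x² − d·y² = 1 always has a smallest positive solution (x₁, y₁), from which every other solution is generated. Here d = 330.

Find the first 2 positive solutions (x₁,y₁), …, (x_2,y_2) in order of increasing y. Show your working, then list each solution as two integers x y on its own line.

109 6
23761 1308

√330 = [18; 6,36, …], period ℓ=2 (even) → k=1
k=0  a_k=18  p_k/q_k = 18/1
k=1  a_k=6  p_k/q_k = 109/6
(x₁, y₁) = (109, 6);  109² − 330·6² = 1 ✓
n=2: (109,6)∘(109,6) = (109·109+330·6·6, 109·6+6·109) = (23761,1308)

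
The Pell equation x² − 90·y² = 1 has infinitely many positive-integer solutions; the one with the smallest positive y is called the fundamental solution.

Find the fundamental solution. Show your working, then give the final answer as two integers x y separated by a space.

[9; 2,18] for √90; ℓ=2 ⇒ convergent index 1
k=0  a_k=9  p_k/q_k = 9/1
k=1  a_k=2  p_k/q_k = 19/2
→ (19, 2).  Check: 19²=361, 90·2²=360, difference 1.

19 2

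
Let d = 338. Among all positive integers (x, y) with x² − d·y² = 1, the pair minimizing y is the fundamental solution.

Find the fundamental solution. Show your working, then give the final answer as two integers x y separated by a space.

114243 6214

√338 → a₀=18, period (2,1,1,2,36); ℓ=5 odd so k=9
step 0: (18, 1)  from 18·(1,0) + (0,1)
step 1: (37, 2)  from 2·(18,1) + (1,0)
…
step 4: (239, 13)  from 2·(92,5) + (55,3)
…
step 8: (43958, 2391)  from 1·(26327,1432) + (17631,959)
step 9: (114243, 6214)  from 2·(43958,2391) + (26327,1432)
(x₁, y₁) = (114243, 6214);  114243² − 338·6214² = 1 ✓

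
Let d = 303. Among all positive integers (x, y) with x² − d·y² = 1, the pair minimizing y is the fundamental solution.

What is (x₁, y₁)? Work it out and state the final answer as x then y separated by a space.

2524 145

d=303: √d = [17; 2,2,5,2,2,34] (ℓ=6, even), read p_5/q_5
i=0: a=17 ⇒ p=17, q=1
…
i=3: a=5 ⇒ p=470, q=27
i=4: a=2 ⇒ p=1027, q=59
i=5: a=2 ⇒ p=2524, q=145
(x₁, y₁) = (2524, 145);  2524² − 303·145² = 1 ✓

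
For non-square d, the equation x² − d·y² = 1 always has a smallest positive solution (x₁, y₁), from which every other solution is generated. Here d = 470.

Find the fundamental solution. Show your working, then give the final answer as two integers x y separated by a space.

√470 → a₀=21, period (1,2,8,2,1,42); ℓ=6 even so k=5
a_0=21:  p_0=21·1+0=21,  q_0=21·0+1=1
…
a_3=8:  p_3=8·65+22=542,  q_3=8·3+1=25
a_4=2:  p_4=2·542+65=1149,  q_4=2·25+3=53
a_5=1:  p_5=1·1149+542=1691,  q_5=1·53+25=78
→ (1691, 78).  Check: 1691²=2859481, 470·78²=2859480, difference 1.

1691 78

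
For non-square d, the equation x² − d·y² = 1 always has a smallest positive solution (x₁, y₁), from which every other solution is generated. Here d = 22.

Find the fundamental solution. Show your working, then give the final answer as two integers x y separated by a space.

[4; 1,2,4,2,1,8] for √22; ℓ=6 ⇒ convergent index 5
a_0=4:  p_0=4·1+0=4,  q_0=4·0+1=1
…
a_4=2:  p_4=2·61+14=136,  q_4=2·13+3=29
a_5=1:  p_5=1·136+61=197,  q_5=1·29+13=42
→ (197, 42).  Check: 197²=38809, 22·42²=38808, difference 1.

197 42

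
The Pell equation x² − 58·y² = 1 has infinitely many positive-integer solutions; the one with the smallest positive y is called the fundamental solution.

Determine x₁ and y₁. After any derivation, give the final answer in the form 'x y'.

19603 2574

√58 → a₀=7, period (1,1,1,1,1,1,14); ℓ=7 odd so k=13
step 0: (7, 1)  from 7·(1,0) + (0,1)
…
step 4: (38, 5)  from 1·(23,3) + (15,2)
step 5: (61, 8)  from 1·(38,5) + (23,3)
step 6: (99, 13)  from 1·(61,8) + (38,5)
…
step 8: (1546, 203)  from 1·(1447,190) + (99,13)
step 9: (2993, 393)  from 1·(1546,203) + (1447,190)
step 10: (4539, 596)  from 1·(2993,393) + (1546,203)
step 11: (7532, 989)  from 1·(4539,596) + (2993,393)
step 12: (12071, 1585)  from 1·(7532,989) + (4539,596)
step 13: (19603, 2574)  from 1·(12071,1585) + (7532,989)
→ (19603, 2574).  Check: 19603²=384277609, 58·2574²=384277608, difference 1.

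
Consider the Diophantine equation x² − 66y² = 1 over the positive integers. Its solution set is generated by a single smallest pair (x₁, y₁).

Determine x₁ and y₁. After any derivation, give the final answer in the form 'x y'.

65 8

√66 = [8; 8,16, …], period ℓ=2 (even) → k=1
a_0=8:  p_0=8·1+0=8,  q_0=8·0+1=1
a_1=8:  p_1=8·8+1=65,  q_1=8·1+0=8
(x₁, y₁) = (65, 8);  65² − 66·8² = 1 ✓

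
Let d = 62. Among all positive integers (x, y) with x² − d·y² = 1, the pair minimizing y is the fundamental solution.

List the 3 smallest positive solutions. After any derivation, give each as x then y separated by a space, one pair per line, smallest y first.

63 8
7937 1008
999999 127000

[7; 1,6,1,14] for √62; ℓ=4 ⇒ convergent index 3
i=0: a=7 ⇒ p=7, q=1
i=1: a=1 ⇒ p=8, q=1
i=2: a=6 ⇒ p=55, q=7
i=3: a=1 ⇒ p=63, q=8
fundamental: x₁=63, y₁=8  (since 3969 − 62·64 = 1)
(63+8√62)^2 = 7937 + 1008√62
(63+8√62)^3 = 999999 + 127000√62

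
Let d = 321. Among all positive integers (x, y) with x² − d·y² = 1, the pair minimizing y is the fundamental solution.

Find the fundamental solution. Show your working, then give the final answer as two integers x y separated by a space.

215 12

d=321: √d = [17; 1,10,1,34] (ℓ=4, even), read p_3/q_3
k=0  a_k=17  p_k/q_k = 17/1
…
k=2  a_k=10  p_k/q_k = 197/11
k=3  a_k=1  p_k/q_k = 215/12
→ (215, 12).  Check: 215²=46225, 321·12²=46224, difference 1.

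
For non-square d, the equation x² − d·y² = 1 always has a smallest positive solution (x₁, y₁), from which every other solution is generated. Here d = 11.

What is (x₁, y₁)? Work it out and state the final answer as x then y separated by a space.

√11 = [3; 3,6, …], period ℓ=2 (even) → k=1
k=0  a_k=3  p_k/q_k = 3/1
k=1  a_k=3  p_k/q_k = 10/3
(x₁, y₁) = (10, 3);  10² − 11·3² = 1 ✓

10 3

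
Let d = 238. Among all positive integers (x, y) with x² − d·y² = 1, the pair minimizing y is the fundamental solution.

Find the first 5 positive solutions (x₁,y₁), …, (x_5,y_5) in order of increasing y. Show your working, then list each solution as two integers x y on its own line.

√238 → a₀=15, period (2,2,1,14,1,2,2,30); ℓ=8 even so k=7
step 0: (15, 1)  from 15·(1,0) + (0,1)
step 1: (31, 2)  from 2·(15,1) + (1,0)
step 2: (77, 5)  from 2·(31,2) + (15,1)
step 3: (108, 7)  from 1·(77,5) + (31,2)
step 4: (1589, 103)  from 14·(108,7) + (77,5)
step 5: (1697, 110)  from 1·(1589,103) + (108,7)
step 6: (4983, 323)  from 2·(1697,110) + (1589,103)
step 7: (11663, 756)  from 2·(4983,323) + (1697,110)
fundamental: x₁=11663, y₁=756  (since 136025569 − 238·571536 = 1)
k=2:  x_2 = 11663·11663+238·756·756 = 272051137,  y_2 = 11663·756+756·11663 = 17634456
k=3:  x_3 = 11663·272051137+238·756·17634456 = 6345864809999,  y_3 = 11663·17634456+756·272051137 = 411341319900
k=4:  x_4 = 11663·6345864809999+238·756·411341319900 = 148023642285985537,  y_4 = 11663·411341319900+756·6345864809999 = 9594947610352944
k=5:  x_5 = 11663·148023642285985537+238·756·9594947610352944 = 3452799473617033826063,  y_5 = 11663·9594947610352944+756·148023642285985537 = 223811747547751451844

11663 756
272051137 17634456
6345864809999 411341319900
148023642285985537 9594947610352944
3452799473617033826063 223811747547751451844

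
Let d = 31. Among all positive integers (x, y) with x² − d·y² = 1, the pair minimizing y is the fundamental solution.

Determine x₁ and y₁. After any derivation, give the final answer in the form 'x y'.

d=31: √d = [5; 1,1,3,5,3,1,1,10] (ℓ=8, even), read p_7/q_7
step 0: (5, 1)  from 5·(1,0) + (0,1)
step 1: (6, 1)  from 1·(5,1) + (1,0)
…
step 4: (206, 37)  from 5·(39,7) + (11,2)
…
step 6: (863, 155)  from 1·(657,118) + (206,37)
step 7: (1520, 273)  from 1·(863,155) + (657,118)
fundamental: x₁=1520, y₁=273  (since 2310400 − 31·74529 = 1)

1520 273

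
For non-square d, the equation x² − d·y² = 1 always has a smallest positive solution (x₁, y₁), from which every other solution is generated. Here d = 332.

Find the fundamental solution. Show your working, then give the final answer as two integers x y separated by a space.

√332 → a₀=18, period (4,1,1,8,1,1,4,36); ℓ=8 even so k=7
k=0  a_k=18  p_k/q_k = 18/1
k=1  a_k=4  p_k/q_k = 73/4
k=2  a_k=1  p_k/q_k = 91/5
…
k=4  a_k=8  p_k/q_k = 1403/77
k=5  a_k=1  p_k/q_k = 1567/86
k=6  a_k=1  p_k/q_k = 2970/163
k=7  a_k=4  p_k/q_k = 13447/738
fundamental: x₁=13447, y₁=738  (since 180821809 − 332·544644 = 1)

13447 738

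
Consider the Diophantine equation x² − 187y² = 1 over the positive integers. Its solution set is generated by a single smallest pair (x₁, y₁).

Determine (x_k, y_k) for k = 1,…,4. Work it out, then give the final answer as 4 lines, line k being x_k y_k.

1682 123
5658247 413772
19034341226 1391928885
64031518226017 4682448355368

[13; 1,2,13,2,1,26] for √187; ℓ=6 ⇒ convergent index 5
a_0=13:  p_0=13·1+0=13,  q_0=13·0+1=1
a_1=1:  p_1=1·13+1=14,  q_1=1·1+0=1
a_2=2:  p_2=2·14+13=41,  q_2=2·1+1=3
a_3=13:  p_3=13·41+14=547,  q_3=13·3+1=40
a_4=2:  p_4=2·547+41=1135,  q_4=2·40+3=83
a_5=1:  p_5=1·1135+547=1682,  q_5=1·83+40=123
fundamental: x₁=1682, y₁=123  (since 2829124 − 187·15129 = 1)
n=2: (1682,123)∘(1682,123) = (1682·1682+187·123·123, 1682·123+123·1682) = (5658247,413772)
n=3: (5658247,413772)∘(1682,123) = (1682·5658247+187·123·413772, 1682·413772+123·5658247) = (19034341226,1391928885)
n=4: (19034341226,1391928885)∘(1682,123) = (1682·19034341226+187·123·1391928885, 1682·1391928885+123·19034341226) = (64031518226017,4682448355368)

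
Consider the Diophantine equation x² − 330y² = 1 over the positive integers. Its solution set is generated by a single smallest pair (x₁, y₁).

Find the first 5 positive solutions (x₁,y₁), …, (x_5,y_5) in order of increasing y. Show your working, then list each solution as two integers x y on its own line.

109 6
23761 1308
5179789 285138
1129170241 62158776
246153932749 13550328030

d=330: √d = [18; 6,36] (ℓ=2, even), read p_1/q_1
i=0: a=18 ⇒ p=18, q=1
i=1: a=6 ⇒ p=109, q=6
(x₁, y₁) = (109, 6);  109² − 330·6² = 1 ✓
(109+6√330)^2 = 23761 + 1308√330
(109+6√330)^3 = 5179789 + 285138√330
(109+6√330)^4 = 1129170241 + 62158776√330
(109+6√330)^5 = 246153932749 + 13550328030√330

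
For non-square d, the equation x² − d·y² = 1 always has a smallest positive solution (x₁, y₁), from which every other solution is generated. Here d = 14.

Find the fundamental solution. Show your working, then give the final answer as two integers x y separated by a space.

√14 = [3; 1,2,1,6, …], period ℓ=4 (even) → k=3
k=0  a_k=3  p_k/q_k = 3/1
…
k=2  a_k=2  p_k/q_k = 11/3
k=3  a_k=1  p_k/q_k = 15/4
(x₁, y₁) = (15, 4);  15² − 14·4² = 1 ✓

15 4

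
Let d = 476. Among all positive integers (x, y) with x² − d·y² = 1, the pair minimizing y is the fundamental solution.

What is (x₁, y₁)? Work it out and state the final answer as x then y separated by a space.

28799 1320

√476 = [21; 1,4,2,10,2,4,1,42, …], period ℓ=8 (even) → k=7
step 0: (21, 1)  from 21·(1,0) + (0,1)
step 1: (22, 1)  from 1·(21,1) + (1,0)
…
step 3: (240, 11)  from 2·(109,5) + (22,1)
step 4: (2509, 115)  from 10·(240,11) + (109,5)
step 5: (5258, 241)  from 2·(2509,115) + (240,11)
step 6: (23541, 1079)  from 4·(5258,241) + (2509,115)
step 7: (28799, 1320)  from 1·(23541,1079) + (5258,241)
→ (28799, 1320).  Check: 28799²=829382401, 476·1320²=829382400, difference 1.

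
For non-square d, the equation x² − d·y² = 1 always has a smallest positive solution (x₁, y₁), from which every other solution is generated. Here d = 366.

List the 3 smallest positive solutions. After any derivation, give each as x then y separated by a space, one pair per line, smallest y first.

907925 47458
1648655611249 86176609300
2993711291685588725 156483795997357542

d=366: √d = [19; 7,1,1,1,2,12,2,1,1,1,7,38] (ℓ=12, even), read p_11/q_11
a_0=19:  p_0=19·1+0=19,  q_0=19·0+1=1
a_1=7:  p_1=7·19+1=134,  q_1=7·1+0=7
a_2=1:  p_2=1·134+19=153,  q_2=1·7+1=8
…
a_4=1:  p_4=1·287+153=440,  q_4=1·15+8=23
…
a_6=12:  p_6=12·1167+440=14444,  q_6=12·61+23=755
a_7=2:  p_7=2·14444+1167=30055,  q_7=2·755+61=1571
a_8=1:  p_8=1·30055+14444=44499,  q_8=1·1571+755=2326
a_9=1:  p_9=1·44499+30055=74554,  q_9=1·2326+1571=3897
a_10=1:  p_10=1·74554+44499=119053,  q_10=1·3897+2326=6223
a_11=7:  p_11=7·119053+74554=907925,  q_11=7·6223+3897=47458
(x₁, y₁) = (907925, 47458);  907925² − 366·47458² = 1 ✓
n=2: (907925,47458)∘(907925,47458) = (907925·907925+366·47458·47458, 907925·47458+47458·907925) = (1648655611249,86176609300)
n=3: (1648655611249,86176609300)∘(907925,47458) = (907925·1648655611249+366·47458·86176609300, 907925·86176609300+47458·1648655611249) = (2993711291685588725,156483795997357542)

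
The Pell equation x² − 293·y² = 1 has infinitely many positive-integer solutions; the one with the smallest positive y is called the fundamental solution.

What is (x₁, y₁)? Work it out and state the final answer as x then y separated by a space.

12320649 719780

d=293: √d = [17; 8,1,1,8,34] (ℓ=5, odd), read p_9/q_9
step 0: (17, 1)  from 17·(1,0) + (0,1)
step 1: (137, 8)  from 8·(17,1) + (1,0)
step 2: (154, 9)  from 1·(137,8) + (17,1)
step 3: (291, 17)  from 1·(154,9) + (137,8)
…
step 7: (764593, 44668)  from 1·(679914,39721) + (84679,4947)
step 8: (1444507, 84389)  from 1·(764593,44668) + (679914,39721)
step 9: (12320649, 719780)  from 8·(1444507,84389) + (764593,44668)
→ (12320649, 719780).  Check: 12320649²=151798391781201, 293·719780²=151798391781200, difference 1.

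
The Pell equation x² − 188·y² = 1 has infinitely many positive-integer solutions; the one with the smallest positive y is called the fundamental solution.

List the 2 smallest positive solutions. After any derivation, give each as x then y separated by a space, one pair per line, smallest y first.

d=188: √d = [13; 1,2,2,6,2,2,1,26] (ℓ=8, even), read p_7/q_7
step 0: (13, 1)  from 13·(1,0) + (0,1)
…
step 3: (96, 7)  from 2·(41,3) + (14,1)
…
step 6: (3277, 239)  from 2·(1330,97) + (617,45)
step 7: (4607, 336)  from 1·(3277,239) + (1330,97)
→ (4607, 336).  Check: 4607²=21224449, 188·336²=21224448, difference 1.
(x_2, y_2) = (4607·4607 + 188·336·336, 4607·336 + 336·4607) = (42448897, 3095904)

4607 336
42448897 3095904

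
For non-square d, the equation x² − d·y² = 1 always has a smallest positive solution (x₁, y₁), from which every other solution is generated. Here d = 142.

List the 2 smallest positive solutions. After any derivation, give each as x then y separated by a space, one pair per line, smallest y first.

143 12
40897 3432

[11; 1,10,1,22] for √142; ℓ=4 ⇒ convergent index 3
k=0  a_k=11  p_k/q_k = 11/1
k=1  a_k=1  p_k/q_k = 12/1
k=2  a_k=10  p_k/q_k = 131/11
k=3  a_k=1  p_k/q_k = 143/12
(x₁, y₁) = (143, 12);  143² − 142·12² = 1 ✓
(143+12√142)^2 = 40897 + 3432√142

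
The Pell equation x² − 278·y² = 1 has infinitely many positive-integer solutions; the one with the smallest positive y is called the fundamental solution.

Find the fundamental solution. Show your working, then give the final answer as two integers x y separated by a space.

2501 150

√278 = [16; 1,2,16,2,1,32, …], period ℓ=6 (even) → k=5
i=0: a=16 ⇒ p=16, q=1
i=1: a=1 ⇒ p=17, q=1
…
i=3: a=16 ⇒ p=817, q=49
i=4: a=2 ⇒ p=1684, q=101
i=5: a=1 ⇒ p=2501, q=150
fundamental: x₁=2501, y₁=150  (since 6255001 − 278·22500 = 1)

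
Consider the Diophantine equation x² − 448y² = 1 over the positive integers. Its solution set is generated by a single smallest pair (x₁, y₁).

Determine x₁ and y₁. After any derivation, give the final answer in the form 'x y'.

127 6

√448 → a₀=21, period (6,42); ℓ=2 even so k=1
k=0  a_k=21  p_k/q_k = 21/1
k=1  a_k=6  p_k/q_k = 127/6
fundamental: x₁=127, y₁=6  (since 16129 − 448·36 = 1)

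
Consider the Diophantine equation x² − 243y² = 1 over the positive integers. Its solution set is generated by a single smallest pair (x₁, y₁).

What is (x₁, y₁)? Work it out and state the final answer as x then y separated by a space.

[15; 1,1,2,3,15,3,2,1,1,30] for √243; ℓ=10 ⇒ convergent index 9
a_0=15:  p_0=15·1+0=15,  q_0=15·0+1=1
a_1=1:  p_1=1·15+1=16,  q_1=1·1+0=1
…
a_3=2:  p_3=2·31+16=78,  q_3=2·2+1=5
…
a_5=15:  p_5=15·265+78=4053,  q_5=15·17+5=260
a_6=3:  p_6=3·4053+265=12424,  q_6=3·260+17=797
…
a_8=1:  p_8=1·28901+12424=41325,  q_8=1·1854+797=2651
a_9=1:  p_9=1·41325+28901=70226,  q_9=1·2651+1854=4505
(x₁, y₁) = (70226, 4505);  70226² − 243·4505² = 1 ✓

70226 4505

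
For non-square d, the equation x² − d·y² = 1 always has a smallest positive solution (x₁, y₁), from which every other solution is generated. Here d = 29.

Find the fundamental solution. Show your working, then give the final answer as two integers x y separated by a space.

d=29: √d = [5; 2,1,1,2,10] (ℓ=5, odd), read p_9/q_9
step 0: (5, 1)  from 5·(1,0) + (0,1)
…
step 2: (16, 3)  from 1·(11,2) + (5,1)
…
step 4: (70, 13)  from 2·(27,5) + (16,3)
…
step 6: (1524, 283)  from 2·(727,135) + (70,13)
step 7: (2251, 418)  from 1·(1524,283) + (727,135)
step 8: (3775, 701)  from 1·(2251,418) + (1524,283)
step 9: (9801, 1820)  from 2·(3775,701) + (2251,418)
(x₁, y₁) = (9801, 1820);  9801² − 29·1820² = 1 ✓

9801 1820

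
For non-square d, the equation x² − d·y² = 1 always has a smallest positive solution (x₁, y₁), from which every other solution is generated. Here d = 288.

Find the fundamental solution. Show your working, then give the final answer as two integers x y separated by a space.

17 1

√288 = [16; 1,32, …], period ℓ=2 (even) → k=1
i=0: a=16 ⇒ p=16, q=1
i=1: a=1 ⇒ p=17, q=1
(x₁, y₁) = (17, 1);  17² − 288·1² = 1 ✓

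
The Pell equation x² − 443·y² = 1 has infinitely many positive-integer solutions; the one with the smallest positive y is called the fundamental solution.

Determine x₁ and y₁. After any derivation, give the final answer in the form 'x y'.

442 21

d=443: √d = [21; 21,42] (ℓ=2, even), read p_1/q_1
a_0=21:  p_0=21·1+0=21,  q_0=21·0+1=1
a_1=21:  p_1=21·21+1=442,  q_1=21·1+0=21
(x₁, y₁) = (442, 21);  442² − 443·21² = 1 ✓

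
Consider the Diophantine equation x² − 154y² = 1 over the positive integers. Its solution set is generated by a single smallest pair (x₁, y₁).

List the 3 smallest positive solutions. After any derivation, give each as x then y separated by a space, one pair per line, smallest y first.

d=154: √d = [12; 2,2,3,1,2,1,3,2,2,24] (ℓ=10, even), read p_9/q_9
a_0=12:  p_0=12·1+0=12,  q_0=12·0+1=1
…
a_3=3:  p_3=3·62+25=211,  q_3=3·5+2=17
a_4=1:  p_4=1·211+62=273,  q_4=1·17+5=22
a_5=2:  p_5=2·273+211=757,  q_5=2·22+17=61
…
a_7=3:  p_7=3·1030+757=3847,  q_7=3·83+61=310
a_8=2:  p_8=2·3847+1030=8724,  q_8=2·310+83=703
a_9=2:  p_9=2·8724+3847=21295,  q_9=2·703+310=1716
fundamental: x₁=21295, y₁=1716  (since 453477025 − 154·2944656 = 1)
n=2: (21295,1716)∘(21295,1716) = (21295·21295+154·1716·1716, 21295·1716+1716·21295) = (906954049,73084440)
n=3: (906954049,73084440)∘(21295,1716) = (21295·906954049+154·1716·73084440, 21295·73084440+1716·906954049) = (38627172925615,3112666297884)

21295 1716
906954049 73084440
38627172925615 3112666297884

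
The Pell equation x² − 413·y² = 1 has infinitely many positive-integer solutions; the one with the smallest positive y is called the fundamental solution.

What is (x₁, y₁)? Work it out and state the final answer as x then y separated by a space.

[20; 3,9,1,4,1,9,3,40] for √413; ℓ=8 ⇒ convergent index 7
a_0=20:  p_0=20·1+0=20,  q_0=20·0+1=1
a_1=3:  p_1=3·20+1=61,  q_1=3·1+0=3
a_2=9:  p_2=9·61+20=569,  q_2=9·3+1=28
a_3=1:  p_3=1·569+61=630,  q_3=1·28+3=31
a_4=4:  p_4=4·630+569=3089,  q_4=4·31+28=152
…
a_6=9:  p_6=9·3719+3089=36560,  q_6=9·183+152=1799
a_7=3:  p_7=3·36560+3719=113399,  q_7=3·1799+183=5580
→ (113399, 5580).  Check: 113399²=12859333201, 413·5580²=12859333200, difference 1.

113399 5580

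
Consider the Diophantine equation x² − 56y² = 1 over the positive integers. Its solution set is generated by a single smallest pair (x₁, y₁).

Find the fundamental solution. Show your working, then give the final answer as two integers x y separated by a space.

15 2

√56 → a₀=7, period (2,14); ℓ=2 even so k=1
i=0: a=7 ⇒ p=7, q=1
i=1: a=2 ⇒ p=15, q=2
(x₁, y₁) = (15, 2);  15² − 56·2² = 1 ✓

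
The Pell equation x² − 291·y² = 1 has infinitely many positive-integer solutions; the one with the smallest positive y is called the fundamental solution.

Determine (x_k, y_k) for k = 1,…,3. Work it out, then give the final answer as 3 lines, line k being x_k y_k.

290 17
168199 9860
97555130 5718783

√291 = [17; 17,34, …], period ℓ=2 (even) → k=1
k=0  a_k=17  p_k/q_k = 17/1
k=1  a_k=17  p_k/q_k = 290/17
(x₁, y₁) = (290, 17);  290² − 291·17² = 1 ✓
n=2: (290,17)∘(290,17) = (290·290+291·17·17, 290·17+17·290) = (168199,9860)
n=3: (168199,9860)∘(290,17) = (290·168199+291·17·9860, 290·9860+17·168199) = (97555130,5718783)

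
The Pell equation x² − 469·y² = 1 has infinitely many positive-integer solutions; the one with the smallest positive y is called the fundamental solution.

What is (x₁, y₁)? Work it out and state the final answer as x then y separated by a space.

√469 = [21; 1,1,1,10,6,10,1,1,1,42, …], period ℓ=10 (even) → k=9
a_0=21:  p_0=21·1+0=21,  q_0=21·0+1=1
a_1=1:  p_1=1·21+1=22,  q_1=1·1+0=1
…
a_3=1:  p_3=1·43+22=65,  q_3=1·2+1=3
a_4=10:  p_4=10·65+43=693,  q_4=10·3+2=32
…
a_6=10:  p_6=10·4223+693=42923,  q_6=10·195+32=1982
…
a_8=1:  p_8=1·47146+42923=90069,  q_8=1·2177+1982=4159
a_9=1:  p_9=1·90069+47146=137215,  q_9=1·4159+2177=6336
→ (137215, 6336).  Check: 137215²=18827956225, 469·6336²=18827956224, difference 1.

137215 6336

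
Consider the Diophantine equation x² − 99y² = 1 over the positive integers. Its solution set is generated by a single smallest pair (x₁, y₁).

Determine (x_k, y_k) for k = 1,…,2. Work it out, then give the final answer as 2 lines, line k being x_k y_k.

√99 = [9; 1,18, …], period ℓ=2 (even) → k=1
a_0=9:  p_0=9·1+0=9,  q_0=9·0+1=1
a_1=1:  p_1=1·9+1=10,  q_1=1·1+0=1
→ (10, 1).  Check: 10²=100, 99·1²=99, difference 1.
n=2: (10,1)∘(10,1) = (10·10+99·1·1, 10·1+1·10) = (199,20)

10 1
199 20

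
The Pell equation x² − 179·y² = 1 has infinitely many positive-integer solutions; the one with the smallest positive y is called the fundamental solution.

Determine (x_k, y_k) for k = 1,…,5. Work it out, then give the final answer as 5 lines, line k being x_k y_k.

√179 → a₀=13, period (2,1,1,1,3,…,1,2,26); ℓ=14 even so k=13
step 0: (13, 1)  from 13·(1,0) + (0,1)
step 1: (27, 2)  from 2·(13,1) + (1,0)
step 2: (40, 3)  from 1·(27,2) + (13,1)
…
step 4: (107, 8)  from 1·(67,5) + (40,3)
step 5: (388, 29)  from 3·(107,8) + (67,5)
…
step 7: (26999, 2018)  from 13·(2047,153) + (388,29)
…
step 9: (438125, 32747)  from 3·(137042,10243) + (26999,2018)
step 10: (575167, 42990)  from 1·(438125,32747) + (137042,10243)
step 11: (1013292, 75737)  from 1·(575167,42990) + (438125,32747)
step 12: (1588459, 118727)  from 1·(1013292,75737) + (575167,42990)
step 13: (4190210, 313191)  from 2·(1588459,118727) + (1013292,75737)
(x₁, y₁) = (4190210, 313191);  4190210² − 179·313191² = 1 ✓
(x_2, y_2) = (4190210·4190210 + 179·313191·313191, 4190210·313191 + 313191·4190210) = (35115719688199, 2624672120220)
(x_3, y_3) = (4190210·35115719688199 + 179·313191·2624672120220, 4190210·2624672120220 + 313191·35115719688199) = (294284479589372473370, 21995854729733779209)
(x_4, y_4) = (4190210·294284479589372473370 + 179·313191·21995854729733779209, 4190210·21995854729733779209 + 313191·294284479589372473370) = (2466227538440333747559727201, 184334500894152933286567560)
(x_5, y_5) = (4190210·2466227538440333747559727201 + 179·313191·184334500894152933286567560, 4190210·184334500894152933286567560 + 313191·2466227538440333747559727201) = (20668022587695847460244899657331050, 1544800537983355129318686777395991)

4190210 313191
35115719688199 2624672120220
294284479589372473370 21995854729733779209
2466227538440333747559727201 184334500894152933286567560
20668022587695847460244899657331050 1544800537983355129318686777395991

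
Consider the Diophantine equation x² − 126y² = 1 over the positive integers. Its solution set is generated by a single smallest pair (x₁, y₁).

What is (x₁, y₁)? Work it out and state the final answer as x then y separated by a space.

[11; 4,2,4,22] for √126; ℓ=4 ⇒ convergent index 3
k=0  a_k=11  p_k/q_k = 11/1
…
k=2  a_k=2  p_k/q_k = 101/9
k=3  a_k=4  p_k/q_k = 449/40
→ (449, 40).  Check: 449²=201601, 126·40²=201600, difference 1.

449 40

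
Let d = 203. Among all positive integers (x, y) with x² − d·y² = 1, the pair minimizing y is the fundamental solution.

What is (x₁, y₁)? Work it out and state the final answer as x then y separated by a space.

d=203: √d = [14; 4,28] (ℓ=2, even), read p_1/q_1
step 0: (14, 1)  from 14·(1,0) + (0,1)
step 1: (57, 4)  from 4·(14,1) + (1,0)
→ (57, 4).  Check: 57²=3249, 203·4²=3248, difference 1.

57 4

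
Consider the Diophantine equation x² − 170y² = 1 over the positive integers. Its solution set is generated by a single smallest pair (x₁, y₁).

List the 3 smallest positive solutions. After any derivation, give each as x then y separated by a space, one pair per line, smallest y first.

√170 → a₀=13, period (26); ℓ=1 odd so k=1
i=0: a=13 ⇒ p=13, q=1
i=1: a=26 ⇒ p=339, q=26
fundamental: x₁=339, y₁=26  (since 114921 − 170·676 = 1)
k=2:  x_2 = 339·339+170·26·26 = 229841,  y_2 = 339·26+26·339 = 17628
k=3:  x_3 = 339·229841+170·26·17628 = 155831859,  y_3 = 339·17628+26·229841 = 11951758

339 26
229841 17628
155831859 11951758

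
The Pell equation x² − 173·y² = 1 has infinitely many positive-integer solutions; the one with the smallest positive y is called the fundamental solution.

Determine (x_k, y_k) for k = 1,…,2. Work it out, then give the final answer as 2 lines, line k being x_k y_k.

2499849 190060
12498490045601 950242601880

d=173: √d = [13; 6,1,1,6,26] (ℓ=5, odd), read p_9/q_9
i=0: a=13 ⇒ p=13, q=1
…
i=2: a=1 ⇒ p=92, q=7
…
i=4: a=6 ⇒ p=1118, q=85
i=5: a=26 ⇒ p=29239, q=2223
…
i=7: a=1 ⇒ p=205791, q=15646
i=8: a=1 ⇒ p=382343, q=29069
i=9: a=6 ⇒ p=2499849, q=190060
fundamental: x₁=2499849, y₁=190060  (since 6249245022801 − 173·36122803600 = 1)
(x_2, y_2) = (2499849·2499849 + 173·190060·190060, 2499849·190060 + 190060·2499849) = (12498490045601, 950242601880)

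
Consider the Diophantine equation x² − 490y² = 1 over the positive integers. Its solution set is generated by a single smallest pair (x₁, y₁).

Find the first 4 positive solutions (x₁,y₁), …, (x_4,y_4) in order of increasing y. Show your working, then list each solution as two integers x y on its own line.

[22; 7,2,1,4,4,4,1,2,7,44] for √490; ℓ=10 ⇒ convergent index 9
step 0: (22, 1)  from 22·(1,0) + (0,1)
step 1: (155, 7)  from 7·(22,1) + (1,0)
step 2: (332, 15)  from 2·(155,7) + (22,1)
step 3: (487, 22)  from 1·(332,15) + (155,7)
step 4: (2280, 103)  from 4·(487,22) + (332,15)
step 5: (9607, 434)  from 4·(2280,103) + (487,22)
step 6: (40708, 1839)  from 4·(9607,434) + (2280,103)
step 7: (50315, 2273)  from 1·(40708,1839) + (9607,434)
step 8: (141338, 6385)  from 2·(50315,2273) + (40708,1839)
step 9: (1039681, 46968)  from 7·(141338,6385) + (50315,2273)
(x₁, y₁) = (1039681, 46968);  1039681² − 490·46968² = 1 ✓
n=2: (1039681,46968)∘(1039681,46968) = (1039681·1039681+490·46968·46968, 1039681·46968+46968·1039681) = (2161873163521,97663474416)
n=3: (2161873163521,97663474416)∘(1039681,46968) = (1039681·2161873163521+490·46968·97663474416, 1039681·97663474416+46968·2161873163521) = (4495316905044313921,203077717488555624)
n=4: (4495316905044313921,203077717488555624)∘(1039681,46968) = (1039681·4495316905044313921+490·46968·203077717488555624, 1039681·203077717488555624+46968·4495316905044313921) = (9347391150304592810234881,422272088792340335957472)

1039681 46968
2161873163521 97663474416
4495316905044313921 203077717488555624
9347391150304592810234881 422272088792340335957472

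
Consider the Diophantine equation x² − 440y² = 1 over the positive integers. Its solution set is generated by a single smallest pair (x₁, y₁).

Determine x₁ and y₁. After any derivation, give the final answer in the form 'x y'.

√440 → a₀=20, period (1,40); ℓ=2 even so k=1
k=0  a_k=20  p_k/q_k = 20/1
k=1  a_k=1  p_k/q_k = 21/1
(x₁, y₁) = (21, 1);  21² − 440·1² = 1 ✓

21 1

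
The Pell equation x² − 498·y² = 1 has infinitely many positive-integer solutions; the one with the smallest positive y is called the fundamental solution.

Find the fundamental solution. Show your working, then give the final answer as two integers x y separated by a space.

179777 8056

√498 = [22; 3,6,22,6,3,44, …], period ℓ=6 (even) → k=5
k=0  a_k=22  p_k/q_k = 22/1
k=1  a_k=3  p_k/q_k = 67/3
k=2  a_k=6  p_k/q_k = 424/19
k=3  a_k=22  p_k/q_k = 9395/421
k=4  a_k=6  p_k/q_k = 56794/2545
k=5  a_k=3  p_k/q_k = 179777/8056
fundamental: x₁=179777, y₁=8056  (since 32319769729 − 498·64899136 = 1)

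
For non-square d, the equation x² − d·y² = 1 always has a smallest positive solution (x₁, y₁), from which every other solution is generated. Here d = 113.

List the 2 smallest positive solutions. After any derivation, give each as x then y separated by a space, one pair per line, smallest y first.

1204353 113296
2900932297217 272896754976

√113 = [10; 1,1,1,2,2,1,1,1,20, …], period ℓ=9 (odd) → k=17
a_0=10:  p_0=10·1+0=10,  q_0=10·0+1=1
…
a_2=1:  p_2=1·11+10=21,  q_2=1·1+1=2
a_3=1:  p_3=1·21+11=32,  q_3=1·2+1=3
a_4=2:  p_4=2·32+21=85,  q_4=2·3+2=8
a_5=2:  p_5=2·85+32=202,  q_5=2·8+3=19
a_6=1:  p_6=1·202+85=287,  q_6=1·19+8=27
a_7=1:  p_7=1·287+202=489,  q_7=1·27+19=46
…
a_9=20:  p_9=20·776+489=16009,  q_9=20·73+46=1506
…
a_11=1:  p_11=1·16785+16009=32794,  q_11=1·1579+1506=3085
a_12=1:  p_12=1·32794+16785=49579,  q_12=1·3085+1579=4664
a_13=2:  p_13=2·49579+32794=131952,  q_13=2·4664+3085=12413
a_14=2:  p_14=2·131952+49579=313483,  q_14=2·12413+4664=29490
a_15=1:  p_15=1·313483+131952=445435,  q_15=1·29490+12413=41903
a_16=1:  p_16=1·445435+313483=758918,  q_16=1·41903+29490=71393
a_17=1:  p_17=1·758918+445435=1204353,  q_17=1·71393+41903=113296
(x₁, y₁) = (1204353, 113296);  1204353² − 113·113296² = 1 ✓
k=2:  x_2 = 1204353·1204353+113·113296·113296 = 2900932297217,  y_2 = 1204353·113296+113296·1204353 = 272896754976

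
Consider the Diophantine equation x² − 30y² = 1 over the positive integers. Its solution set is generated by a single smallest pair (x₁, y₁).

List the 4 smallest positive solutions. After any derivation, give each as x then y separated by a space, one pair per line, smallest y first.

11 2
241 44
5291 966
116161 21208

√30 = [5; 2,10, …], period ℓ=2 (even) → k=1
step 0: (5, 1)  from 5·(1,0) + (0,1)
step 1: (11, 2)  from 2·(5,1) + (1,0)
(x₁, y₁) = (11, 2);  11² − 30·2² = 1 ✓
k=2:  x_2 = 11·11+30·2·2 = 241,  y_2 = 11·2+2·11 = 44
k=3:  x_3 = 11·241+30·2·44 = 5291,  y_3 = 11·44+2·241 = 966
k=4:  x_4 = 11·5291+30·2·966 = 116161,  y_4 = 11·966+2·5291 = 21208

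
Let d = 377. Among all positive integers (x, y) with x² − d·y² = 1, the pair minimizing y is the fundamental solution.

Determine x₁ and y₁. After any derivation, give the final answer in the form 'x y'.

233 12

d=377: √d = [19; 2,2,2,38] (ℓ=4, even), read p_3/q_3
k=0  a_k=19  p_k/q_k = 19/1
k=1  a_k=2  p_k/q_k = 39/2
k=2  a_k=2  p_k/q_k = 97/5
k=3  a_k=2  p_k/q_k = 233/12
fundamental: x₁=233, y₁=12  (since 54289 − 377·144 = 1)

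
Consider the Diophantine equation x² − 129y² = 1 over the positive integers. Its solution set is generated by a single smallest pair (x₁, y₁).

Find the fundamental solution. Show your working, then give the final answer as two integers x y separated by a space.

[11; 2,1,3,1,6,1,3,1,2,22] for √129; ℓ=10 ⇒ convergent index 9
a_0=11:  p_0=11·1+0=11,  q_0=11·0+1=1
a_1=2:  p_1=2·11+1=23,  q_1=2·1+0=2
…
a_3=3:  p_3=3·34+23=125,  q_3=3·3+2=11
a_4=1:  p_4=1·125+34=159,  q_4=1·11+3=14
a_5=6:  p_5=6·159+125=1079,  q_5=6·14+11=95
a_6=1:  p_6=1·1079+159=1238,  q_6=1·95+14=109
a_7=3:  p_7=3·1238+1079=4793,  q_7=3·109+95=422
a_8=1:  p_8=1·4793+1238=6031,  q_8=1·422+109=531
a_9=2:  p_9=2·6031+4793=16855,  q_9=2·531+422=1484
→ (16855, 1484).  Check: 16855²=284091025, 129·1484²=284091024, difference 1.

16855 1484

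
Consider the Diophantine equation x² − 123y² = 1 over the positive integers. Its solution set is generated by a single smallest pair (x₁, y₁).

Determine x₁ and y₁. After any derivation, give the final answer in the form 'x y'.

√123 → a₀=11, period (11,22); ℓ=2 even so k=1
i=0: a=11 ⇒ p=11, q=1
i=1: a=11 ⇒ p=122, q=11
fundamental: x₁=122, y₁=11  (since 14884 − 123·121 = 1)

122 11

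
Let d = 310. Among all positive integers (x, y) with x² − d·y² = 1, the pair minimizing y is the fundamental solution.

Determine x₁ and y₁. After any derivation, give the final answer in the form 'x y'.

√310 = [17; 1,1,1,1,5,…,1,1,34, …], period ℓ=16 (even) → k=15
k=0  a_k=17  p_k/q_k = 17/1
k=1  a_k=1  p_k/q_k = 18/1
k=2  a_k=1  p_k/q_k = 35/2
k=3  a_k=1  p_k/q_k = 53/3
k=4  a_k=1  p_k/q_k = 88/5
…
k=6  a_k=3  p_k/q_k = 1567/89
…
k=8  a_k=2  p_k/q_k = 5687/323
k=9  a_k=1  p_k/q_k = 7747/440
k=10  a_k=3  p_k/q_k = 28928/1643
k=11  a_k=5  p_k/q_k = 152387/8655
k=12  a_k=1  p_k/q_k = 181315/10298
k=13  a_k=1  p_k/q_k = 333702/18953
k=14  a_k=1  p_k/q_k = 515017/29251
k=15  a_k=1  p_k/q_k = 848719/48204
(x₁, y₁) = (848719, 48204);  848719² − 310·48204² = 1 ✓

848719 48204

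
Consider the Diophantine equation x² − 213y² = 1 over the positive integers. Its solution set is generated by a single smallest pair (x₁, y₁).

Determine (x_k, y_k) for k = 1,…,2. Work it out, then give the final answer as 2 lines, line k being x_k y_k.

194399 13320
75581942401 5178789360

√213 → a₀=14, period (1,1,2,6,1,8,1,6,2,1,1,28); ℓ=12 even so k=11
a_0=14:  p_0=14·1+0=14,  q_0=14·0+1=1
a_1=1:  p_1=1·14+1=15,  q_1=1·1+0=1
a_2=1:  p_2=1·15+14=29,  q_2=1·1+1=2
a_3=2:  p_3=2·29+15=73,  q_3=2·2+1=5
a_4=6:  p_4=6·73+29=467,  q_4=6·5+2=32
a_5=1:  p_5=1·467+73=540,  q_5=1·32+5=37
a_6=8:  p_6=8·540+467=4787,  q_6=8·37+32=328
…
a_8=6:  p_8=6·5327+4787=36749,  q_8=6·365+328=2518
a_9=2:  p_9=2·36749+5327=78825,  q_9=2·2518+365=5401
a_10=1:  p_10=1·78825+36749=115574,  q_10=1·5401+2518=7919
a_11=1:  p_11=1·115574+78825=194399,  q_11=1·7919+5401=13320
fundamental: x₁=194399, y₁=13320  (since 37790971201 − 213·177422400 = 1)
n=2: (194399,13320)∘(194399,13320) = (194399·194399+213·13320·13320, 194399·13320+13320·194399) = (75581942401,5178789360)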